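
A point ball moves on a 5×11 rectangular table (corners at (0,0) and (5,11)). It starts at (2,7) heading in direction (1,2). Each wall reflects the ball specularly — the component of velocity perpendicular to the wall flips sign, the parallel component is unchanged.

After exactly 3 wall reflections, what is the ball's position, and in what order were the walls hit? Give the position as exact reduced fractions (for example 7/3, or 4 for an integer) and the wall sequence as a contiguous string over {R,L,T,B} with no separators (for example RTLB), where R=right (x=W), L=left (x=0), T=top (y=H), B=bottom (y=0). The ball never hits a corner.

Final position: (1/2,0)
Wall sequence: TRB

1. t=2 → T at (4,11); v=(1,-2)
2. t=1 → R at (5,9); v=(-1,-2)
3. t=9/2 → B at (1/2,0); v=(-1,2)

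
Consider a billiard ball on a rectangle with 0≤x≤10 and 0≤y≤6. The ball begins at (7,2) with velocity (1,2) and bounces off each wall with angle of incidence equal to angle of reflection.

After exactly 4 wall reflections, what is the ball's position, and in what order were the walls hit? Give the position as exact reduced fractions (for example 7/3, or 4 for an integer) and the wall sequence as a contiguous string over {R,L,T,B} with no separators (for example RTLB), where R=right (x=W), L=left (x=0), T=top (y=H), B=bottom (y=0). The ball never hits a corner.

Final position: (5,6)
Wall sequence: TRBT

1. t=2 → T at (9,6); v=(1,-2)
2. t=1 → R at (10,4); v=(-1,-2)
3. t=2 → B at (8,0); v=(-1,2)
4. t=3 → T at (5,6); v=(-1,-2)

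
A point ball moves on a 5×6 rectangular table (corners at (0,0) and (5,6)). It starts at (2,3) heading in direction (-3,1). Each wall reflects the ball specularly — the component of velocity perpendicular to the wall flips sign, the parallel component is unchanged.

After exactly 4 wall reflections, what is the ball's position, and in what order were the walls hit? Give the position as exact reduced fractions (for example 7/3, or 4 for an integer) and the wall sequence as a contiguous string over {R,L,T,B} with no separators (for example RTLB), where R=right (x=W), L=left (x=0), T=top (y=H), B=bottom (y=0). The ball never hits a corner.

1. t=2/3 → L at (0,11/3); v=(3,1)
2. t=5/3 → R at (5,16/3); v=(-3,1)
3. t=2/3 → T at (3,6); v=(-3,-1)
4. t=1 → L at (0,5); v=(3,-1)

Final position: (0,5)
Wall sequence: LRTL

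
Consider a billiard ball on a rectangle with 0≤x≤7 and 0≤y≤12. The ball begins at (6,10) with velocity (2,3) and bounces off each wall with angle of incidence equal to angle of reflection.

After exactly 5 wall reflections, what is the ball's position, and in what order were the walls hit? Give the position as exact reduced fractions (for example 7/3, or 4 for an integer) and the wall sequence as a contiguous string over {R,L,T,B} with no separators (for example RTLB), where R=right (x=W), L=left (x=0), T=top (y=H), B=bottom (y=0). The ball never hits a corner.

1. t=1/2 → R at (7,23/2); v=(-2,3)
2. t=1/6 → T at (20/3,12); v=(-2,-3)
3. t=10/3 → L at (0,2); v=(2,-3)
4. t=2/3 → B at (4/3,0); v=(2,3)
5. t=17/6 → R at (7,17/2); v=(-2,3)

Final position: (7,17/2)
Wall sequence: RTLBR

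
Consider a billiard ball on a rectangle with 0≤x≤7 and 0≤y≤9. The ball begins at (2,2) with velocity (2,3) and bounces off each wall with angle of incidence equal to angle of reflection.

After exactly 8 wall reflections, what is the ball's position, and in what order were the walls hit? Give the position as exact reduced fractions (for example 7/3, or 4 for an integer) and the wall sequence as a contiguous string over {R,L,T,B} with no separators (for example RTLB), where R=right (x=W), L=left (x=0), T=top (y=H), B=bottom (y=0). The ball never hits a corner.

1. t=7/3 → T at (20/3,9); v=(2,-3)
2. t=1/6 → R at (7,17/2); v=(-2,-3)
3. t=17/6 → B at (4/3,0); v=(-2,3)
4. t=2/3 → L at (0,2); v=(2,3)
5. t=7/3 → T at (14/3,9); v=(2,-3)
6. t=7/6 → R at (7,11/2); v=(-2,-3)
7. t=11/6 → B at (10/3,0); v=(-2,3)
8. t=5/3 → L at (0,5); v=(2,3)

Final position: (0,5)
Wall sequence: TRBLTRBL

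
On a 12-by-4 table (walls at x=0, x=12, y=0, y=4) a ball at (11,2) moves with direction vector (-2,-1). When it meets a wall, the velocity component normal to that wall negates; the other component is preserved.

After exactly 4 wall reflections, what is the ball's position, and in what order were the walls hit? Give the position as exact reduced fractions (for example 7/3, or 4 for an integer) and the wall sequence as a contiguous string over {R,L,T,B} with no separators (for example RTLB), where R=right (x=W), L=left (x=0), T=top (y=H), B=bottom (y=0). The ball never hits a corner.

1. t=2 → B at (7,0); v=(-2,1)
2. t=7/2 → L at (0,7/2); v=(2,1)
3. t=1/2 → T at (1,4); v=(2,-1)
4. t=4 → B at (9,0); v=(2,1)

Final position: (9,0)
Wall sequence: BLTB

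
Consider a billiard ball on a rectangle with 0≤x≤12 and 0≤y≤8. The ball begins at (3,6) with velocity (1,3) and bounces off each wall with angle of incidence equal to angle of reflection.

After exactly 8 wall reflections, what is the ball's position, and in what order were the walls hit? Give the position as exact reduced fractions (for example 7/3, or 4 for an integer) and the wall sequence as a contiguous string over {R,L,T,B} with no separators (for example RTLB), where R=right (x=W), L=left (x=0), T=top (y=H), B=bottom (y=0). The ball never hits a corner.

Final position: (13/3,8)
Wall sequence: TBTBRTBT

1. t=2/3 → T at (11/3,8); v=(1,-3)
2. t=8/3 → B at (19/3,0); v=(1,3)
3. t=8/3 → T at (9,8); v=(1,-3)
4. t=8/3 → B at (35/3,0); v=(1,3)
5. t=1/3 → R at (12,1); v=(-1,3)
6. t=7/3 → T at (29/3,8); v=(-1,-3)
7. t=8/3 → B at (7,0); v=(-1,3)
8. t=8/3 → T at (13/3,8); v=(-1,-3)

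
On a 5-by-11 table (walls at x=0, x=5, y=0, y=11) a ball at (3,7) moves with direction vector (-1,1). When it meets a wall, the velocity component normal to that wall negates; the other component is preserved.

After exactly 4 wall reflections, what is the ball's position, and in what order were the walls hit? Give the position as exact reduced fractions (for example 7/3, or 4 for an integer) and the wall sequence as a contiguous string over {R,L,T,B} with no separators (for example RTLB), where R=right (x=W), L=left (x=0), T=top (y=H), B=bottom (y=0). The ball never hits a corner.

1. t=3 → L at (0,10); v=(1,1)
2. t=1 → T at (1,11); v=(1,-1)
3. t=4 → R at (5,7); v=(-1,-1)
4. t=5 → L at (0,2); v=(1,-1)

Final position: (0,2)
Wall sequence: LTRL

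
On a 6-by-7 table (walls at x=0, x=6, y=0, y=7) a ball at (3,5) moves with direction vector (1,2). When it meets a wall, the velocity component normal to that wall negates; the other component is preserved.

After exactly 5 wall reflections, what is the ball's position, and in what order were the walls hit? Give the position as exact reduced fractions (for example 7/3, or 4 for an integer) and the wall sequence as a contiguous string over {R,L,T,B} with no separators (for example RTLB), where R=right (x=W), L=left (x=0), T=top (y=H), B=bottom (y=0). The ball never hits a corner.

1. t=1 → T at (4,7); v=(1,-2)
2. t=2 → R at (6,3); v=(-1,-2)
3. t=3/2 → B at (9/2,0); v=(-1,2)
4. t=7/2 → T at (1,7); v=(-1,-2)
5. t=1 → L at (0,5); v=(1,-2)

Final position: (0,5)
Wall sequence: TRBTL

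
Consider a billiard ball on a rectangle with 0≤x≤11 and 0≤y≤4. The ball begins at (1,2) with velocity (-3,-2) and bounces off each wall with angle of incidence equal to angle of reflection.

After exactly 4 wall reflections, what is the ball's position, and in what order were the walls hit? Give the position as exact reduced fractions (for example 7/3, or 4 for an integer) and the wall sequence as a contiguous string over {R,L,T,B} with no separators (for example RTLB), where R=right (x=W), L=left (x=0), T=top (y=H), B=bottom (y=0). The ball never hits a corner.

1. t=1/3 → L at (0,4/3); v=(3,-2)
2. t=2/3 → B at (2,0); v=(3,2)
3. t=2 → T at (8,4); v=(3,-2)
4. t=1 → R at (11,2); v=(-3,-2)

Final position: (11,2)
Wall sequence: LBTR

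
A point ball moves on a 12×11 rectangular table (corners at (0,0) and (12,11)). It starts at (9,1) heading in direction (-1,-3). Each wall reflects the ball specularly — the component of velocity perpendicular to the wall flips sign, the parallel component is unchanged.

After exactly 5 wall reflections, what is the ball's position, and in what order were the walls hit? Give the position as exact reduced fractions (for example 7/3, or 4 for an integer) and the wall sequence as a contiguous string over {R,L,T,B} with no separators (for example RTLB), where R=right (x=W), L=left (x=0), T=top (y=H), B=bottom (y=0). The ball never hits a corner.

1. t=1/3 → B at (26/3,0); v=(-1,3)
2. t=11/3 → T at (5,11); v=(-1,-3)
3. t=11/3 → B at (4/3,0); v=(-1,3)
4. t=4/3 → L at (0,4); v=(1,3)
5. t=7/3 → T at (7/3,11); v=(1,-3)

Final position: (7/3,11)
Wall sequence: BTBLT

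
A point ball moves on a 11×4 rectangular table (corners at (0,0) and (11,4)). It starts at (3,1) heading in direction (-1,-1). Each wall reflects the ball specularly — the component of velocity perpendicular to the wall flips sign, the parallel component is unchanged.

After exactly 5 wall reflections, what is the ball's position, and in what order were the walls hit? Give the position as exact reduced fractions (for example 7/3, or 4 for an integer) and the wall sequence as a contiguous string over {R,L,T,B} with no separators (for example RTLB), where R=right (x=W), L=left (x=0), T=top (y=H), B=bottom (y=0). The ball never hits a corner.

Final position: (10,4)
Wall sequence: BLTBT

1. t=1 → B at (2,0); v=(-1,1)
2. t=2 → L at (0,2); v=(1,1)
3. t=2 → T at (2,4); v=(1,-1)
4. t=4 → B at (6,0); v=(1,1)
5. t=4 → T at (10,4); v=(1,-1)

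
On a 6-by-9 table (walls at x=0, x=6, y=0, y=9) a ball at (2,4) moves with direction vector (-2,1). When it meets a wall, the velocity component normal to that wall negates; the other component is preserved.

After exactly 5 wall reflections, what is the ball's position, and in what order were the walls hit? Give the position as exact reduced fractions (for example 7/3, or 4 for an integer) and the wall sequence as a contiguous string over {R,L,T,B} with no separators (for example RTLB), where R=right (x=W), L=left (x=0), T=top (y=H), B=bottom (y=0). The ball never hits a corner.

Final position: (6,4)
Wall sequence: LRTLR

1. t=1 → L at (0,5); v=(2,1)
2. t=3 → R at (6,8); v=(-2,1)
3. t=1 → T at (4,9); v=(-2,-1)
4. t=2 → L at (0,7); v=(2,-1)
5. t=3 → R at (6,4); v=(-2,-1)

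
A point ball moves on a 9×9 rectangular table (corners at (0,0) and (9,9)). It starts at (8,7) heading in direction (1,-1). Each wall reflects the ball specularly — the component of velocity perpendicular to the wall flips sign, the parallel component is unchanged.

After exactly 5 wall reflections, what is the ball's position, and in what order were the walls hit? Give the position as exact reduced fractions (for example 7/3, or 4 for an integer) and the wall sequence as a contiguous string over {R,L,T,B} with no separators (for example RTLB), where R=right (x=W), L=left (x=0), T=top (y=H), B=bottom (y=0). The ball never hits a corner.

1. t=1 → R at (9,6); v=(-1,-1)
2. t=6 → B at (3,0); v=(-1,1)
3. t=3 → L at (0,3); v=(1,1)
4. t=6 → T at (6,9); v=(1,-1)
5. t=3 → R at (9,6); v=(-1,-1)

Final position: (9,6)
Wall sequence: RBLTR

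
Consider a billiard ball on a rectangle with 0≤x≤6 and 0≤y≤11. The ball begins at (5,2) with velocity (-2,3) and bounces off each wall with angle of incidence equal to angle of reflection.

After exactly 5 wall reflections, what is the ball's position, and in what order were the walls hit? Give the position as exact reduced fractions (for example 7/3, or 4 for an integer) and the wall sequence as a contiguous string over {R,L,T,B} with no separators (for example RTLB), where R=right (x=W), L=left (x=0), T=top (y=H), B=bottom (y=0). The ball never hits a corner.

1. t=5/2 → L at (0,19/2); v=(2,3)
2. t=1/2 → T at (1,11); v=(2,-3)
3. t=5/2 → R at (6,7/2); v=(-2,-3)
4. t=7/6 → B at (11/3,0); v=(-2,3)
5. t=11/6 → L at (0,11/2); v=(2,3)

Final position: (0,11/2)
Wall sequence: LTRBL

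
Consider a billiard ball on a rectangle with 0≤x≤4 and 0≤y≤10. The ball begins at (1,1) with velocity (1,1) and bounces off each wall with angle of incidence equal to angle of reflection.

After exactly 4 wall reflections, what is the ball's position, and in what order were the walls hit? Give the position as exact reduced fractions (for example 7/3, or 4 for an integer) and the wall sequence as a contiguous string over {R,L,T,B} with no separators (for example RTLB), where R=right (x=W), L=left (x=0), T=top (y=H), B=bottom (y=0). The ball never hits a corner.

1. t=3 → R at (4,4); v=(-1,1)
2. t=4 → L at (0,8); v=(1,1)
3. t=2 → T at (2,10); v=(1,-1)
4. t=2 → R at (4,8); v=(-1,-1)

Final position: (4,8)
Wall sequence: RLTR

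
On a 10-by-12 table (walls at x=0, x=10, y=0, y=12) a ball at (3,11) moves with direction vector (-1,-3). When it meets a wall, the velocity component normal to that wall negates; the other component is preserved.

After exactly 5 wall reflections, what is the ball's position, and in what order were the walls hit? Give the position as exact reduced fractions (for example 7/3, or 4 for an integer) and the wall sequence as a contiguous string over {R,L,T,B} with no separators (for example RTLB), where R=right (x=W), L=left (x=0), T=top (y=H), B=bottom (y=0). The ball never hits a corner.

1. t=3 → L at (0,2); v=(1,-3)
2. t=2/3 → B at (2/3,0); v=(1,3)
3. t=4 → T at (14/3,12); v=(1,-3)
4. t=4 → B at (26/3,0); v=(1,3)
5. t=4/3 → R at (10,4); v=(-1,3)

Final position: (10,4)
Wall sequence: LBTBR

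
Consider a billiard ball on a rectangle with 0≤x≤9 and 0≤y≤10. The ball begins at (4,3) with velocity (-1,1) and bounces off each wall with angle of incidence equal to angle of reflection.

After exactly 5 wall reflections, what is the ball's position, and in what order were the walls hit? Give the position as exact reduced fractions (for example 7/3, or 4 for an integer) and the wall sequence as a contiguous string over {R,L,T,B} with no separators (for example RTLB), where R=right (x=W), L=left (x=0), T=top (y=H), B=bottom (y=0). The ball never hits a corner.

Final position: (0,5)
Wall sequence: LTRBL

1. t=4 → L at (0,7); v=(1,1)
2. t=3 → T at (3,10); v=(1,-1)
3. t=6 → R at (9,4); v=(-1,-1)
4. t=4 → B at (5,0); v=(-1,1)
5. t=5 → L at (0,5); v=(1,1)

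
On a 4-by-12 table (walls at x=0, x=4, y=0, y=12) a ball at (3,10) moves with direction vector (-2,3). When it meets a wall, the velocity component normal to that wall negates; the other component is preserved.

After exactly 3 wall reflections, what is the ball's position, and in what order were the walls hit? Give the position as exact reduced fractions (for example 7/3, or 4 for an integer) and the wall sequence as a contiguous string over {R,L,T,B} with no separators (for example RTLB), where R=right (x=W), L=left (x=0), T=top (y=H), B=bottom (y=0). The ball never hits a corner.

1. t=2/3 → T at (5/3,12); v=(-2,-3)
2. t=5/6 → L at (0,19/2); v=(2,-3)
3. t=2 → R at (4,7/2); v=(-2,-3)

Final position: (4,7/2)
Wall sequence: TLR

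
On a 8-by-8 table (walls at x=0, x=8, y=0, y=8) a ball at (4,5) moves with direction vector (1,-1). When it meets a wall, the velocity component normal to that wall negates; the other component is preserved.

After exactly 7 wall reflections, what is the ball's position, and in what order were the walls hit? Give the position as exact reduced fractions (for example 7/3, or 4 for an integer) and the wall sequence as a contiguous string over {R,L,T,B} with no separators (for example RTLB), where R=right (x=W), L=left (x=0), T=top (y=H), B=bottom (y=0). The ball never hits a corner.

Final position: (0,7)
Wall sequence: RBLTRBL

1. t=4 → R at (8,1); v=(-1,-1)
2. t=1 → B at (7,0); v=(-1,1)
3. t=7 → L at (0,7); v=(1,1)
4. t=1 → T at (1,8); v=(1,-1)
5. t=7 → R at (8,1); v=(-1,-1)
6. t=1 → B at (7,0); v=(-1,1)
7. t=7 → L at (0,7); v=(1,1)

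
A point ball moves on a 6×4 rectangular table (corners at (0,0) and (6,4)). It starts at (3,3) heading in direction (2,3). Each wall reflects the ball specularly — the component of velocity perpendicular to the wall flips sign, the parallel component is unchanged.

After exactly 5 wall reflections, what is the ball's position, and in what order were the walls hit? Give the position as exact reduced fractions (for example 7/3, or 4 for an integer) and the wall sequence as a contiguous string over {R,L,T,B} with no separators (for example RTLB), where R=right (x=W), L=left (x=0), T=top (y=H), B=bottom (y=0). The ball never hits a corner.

Final position: (1/3,0)
Wall sequence: TRBTB

1. t=1/3 → T at (11/3,4); v=(2,-3)
2. t=7/6 → R at (6,1/2); v=(-2,-3)
3. t=1/6 → B at (17/3,0); v=(-2,3)
4. t=4/3 → T at (3,4); v=(-2,-3)
5. t=4/3 → B at (1/3,0); v=(-2,3)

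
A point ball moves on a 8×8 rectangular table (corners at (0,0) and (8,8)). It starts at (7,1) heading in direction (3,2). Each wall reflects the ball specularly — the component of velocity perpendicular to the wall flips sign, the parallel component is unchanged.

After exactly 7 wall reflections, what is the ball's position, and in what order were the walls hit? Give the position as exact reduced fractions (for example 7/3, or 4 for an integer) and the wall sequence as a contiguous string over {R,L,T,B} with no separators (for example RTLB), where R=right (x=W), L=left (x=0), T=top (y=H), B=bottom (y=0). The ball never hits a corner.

1. t=1/3 → R at (8,5/3); v=(-3,2)
2. t=8/3 → L at (0,7); v=(3,2)
3. t=1/2 → T at (3/2,8); v=(3,-2)
4. t=13/6 → R at (8,11/3); v=(-3,-2)
5. t=11/6 → B at (5/2,0); v=(-3,2)
6. t=5/6 → L at (0,5/3); v=(3,2)
7. t=8/3 → R at (8,7); v=(-3,2)

Final position: (8,7)
Wall sequence: RLTRBLR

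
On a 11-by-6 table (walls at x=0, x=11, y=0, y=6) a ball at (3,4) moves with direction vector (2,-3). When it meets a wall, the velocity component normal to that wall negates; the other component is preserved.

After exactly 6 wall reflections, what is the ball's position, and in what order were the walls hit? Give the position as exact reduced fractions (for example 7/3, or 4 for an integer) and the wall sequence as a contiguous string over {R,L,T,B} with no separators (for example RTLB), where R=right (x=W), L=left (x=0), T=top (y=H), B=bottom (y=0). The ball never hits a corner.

Final position: (1/3,0)
Wall sequence: BTRBTB

1. t=4/3 → B at (17/3,0); v=(2,3)
2. t=2 → T at (29/3,6); v=(2,-3)
3. t=2/3 → R at (11,4); v=(-2,-3)
4. t=4/3 → B at (25/3,0); v=(-2,3)
5. t=2 → T at (13/3,6); v=(-2,-3)
6. t=2 → B at (1/3,0); v=(-2,3)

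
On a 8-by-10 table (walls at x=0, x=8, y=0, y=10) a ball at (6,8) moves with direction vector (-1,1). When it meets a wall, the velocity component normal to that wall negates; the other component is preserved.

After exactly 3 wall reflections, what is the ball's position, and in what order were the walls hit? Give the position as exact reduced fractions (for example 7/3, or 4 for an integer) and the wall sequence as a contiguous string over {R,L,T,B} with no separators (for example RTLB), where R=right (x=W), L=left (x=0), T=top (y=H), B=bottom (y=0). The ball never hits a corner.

Final position: (6,0)
Wall sequence: TLB

1. t=2 → T at (4,10); v=(-1,-1)
2. t=4 → L at (0,6); v=(1,-1)
3. t=6 → B at (6,0); v=(1,1)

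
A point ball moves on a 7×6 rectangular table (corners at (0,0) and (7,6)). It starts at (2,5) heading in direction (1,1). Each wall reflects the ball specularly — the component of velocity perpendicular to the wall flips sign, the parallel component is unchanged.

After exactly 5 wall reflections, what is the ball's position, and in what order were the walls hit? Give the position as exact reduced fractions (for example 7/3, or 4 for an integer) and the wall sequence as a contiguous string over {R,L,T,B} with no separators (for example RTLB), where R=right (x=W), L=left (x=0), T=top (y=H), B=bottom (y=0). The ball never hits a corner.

Final position: (1,6)
Wall sequence: TRBLT

1. t=1 → T at (3,6); v=(1,-1)
2. t=4 → R at (7,2); v=(-1,-1)
3. t=2 → B at (5,0); v=(-1,1)
4. t=5 → L at (0,5); v=(1,1)
5. t=1 → T at (1,6); v=(1,-1)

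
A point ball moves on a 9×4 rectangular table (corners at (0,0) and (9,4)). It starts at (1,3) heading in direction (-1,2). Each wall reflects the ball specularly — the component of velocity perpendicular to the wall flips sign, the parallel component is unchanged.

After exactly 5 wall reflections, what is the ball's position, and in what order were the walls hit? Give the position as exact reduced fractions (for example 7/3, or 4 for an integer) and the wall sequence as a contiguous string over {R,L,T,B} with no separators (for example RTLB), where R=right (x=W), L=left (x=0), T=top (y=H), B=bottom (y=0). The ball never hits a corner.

Final position: (11/2,0)
Wall sequence: TLBTB

1. t=1/2 → T at (1/2,4); v=(-1,-2)
2. t=1/2 → L at (0,3); v=(1,-2)
3. t=3/2 → B at (3/2,0); v=(1,2)
4. t=2 → T at (7/2,4); v=(1,-2)
5. t=2 → B at (11/2,0); v=(1,2)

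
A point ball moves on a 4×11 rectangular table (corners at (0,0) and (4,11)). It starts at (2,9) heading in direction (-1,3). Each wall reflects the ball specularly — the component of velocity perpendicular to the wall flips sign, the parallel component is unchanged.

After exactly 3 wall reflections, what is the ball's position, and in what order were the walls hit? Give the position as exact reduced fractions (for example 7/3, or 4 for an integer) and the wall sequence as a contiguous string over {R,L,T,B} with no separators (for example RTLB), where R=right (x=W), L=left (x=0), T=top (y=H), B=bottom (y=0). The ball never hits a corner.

1. t=2/3 → T at (4/3,11); v=(-1,-3)
2. t=4/3 → L at (0,7); v=(1,-3)
3. t=7/3 → B at (7/3,0); v=(1,3)

Final position: (7/3,0)
Wall sequence: TLB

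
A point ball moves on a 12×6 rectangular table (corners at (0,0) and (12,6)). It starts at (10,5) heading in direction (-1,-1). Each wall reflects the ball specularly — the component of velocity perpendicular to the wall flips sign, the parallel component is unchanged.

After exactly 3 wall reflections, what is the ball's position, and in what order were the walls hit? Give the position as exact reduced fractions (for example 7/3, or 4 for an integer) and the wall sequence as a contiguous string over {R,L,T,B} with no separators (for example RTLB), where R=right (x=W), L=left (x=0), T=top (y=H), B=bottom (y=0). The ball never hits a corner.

Final position: (1,6)
Wall sequence: BLT

1. t=5 → B at (5,0); v=(-1,1)
2. t=5 → L at (0,5); v=(1,1)
3. t=1 → T at (1,6); v=(1,-1)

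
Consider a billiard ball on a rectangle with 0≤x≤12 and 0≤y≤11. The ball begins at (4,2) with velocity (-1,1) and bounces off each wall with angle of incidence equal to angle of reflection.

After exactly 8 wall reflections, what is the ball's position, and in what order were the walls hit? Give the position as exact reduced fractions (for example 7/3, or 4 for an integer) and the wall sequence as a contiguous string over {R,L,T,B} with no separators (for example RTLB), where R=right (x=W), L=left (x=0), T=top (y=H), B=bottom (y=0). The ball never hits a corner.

1. t=4 → L at (0,6); v=(1,1)
2. t=5 → T at (5,11); v=(1,-1)
3. t=7 → R at (12,4); v=(-1,-1)
4. t=4 → B at (8,0); v=(-1,1)
5. t=8 → L at (0,8); v=(1,1)
6. t=3 → T at (3,11); v=(1,-1)
7. t=9 → R at (12,2); v=(-1,-1)
8. t=2 → B at (10,0); v=(-1,1)

Final position: (10,0)
Wall sequence: LTRBLTRB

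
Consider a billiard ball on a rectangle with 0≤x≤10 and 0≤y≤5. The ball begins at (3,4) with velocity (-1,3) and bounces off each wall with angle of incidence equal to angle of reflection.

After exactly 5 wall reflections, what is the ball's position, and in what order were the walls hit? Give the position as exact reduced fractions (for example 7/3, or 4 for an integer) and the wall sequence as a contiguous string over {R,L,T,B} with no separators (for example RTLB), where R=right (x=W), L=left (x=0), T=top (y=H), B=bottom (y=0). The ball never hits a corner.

1. t=1/3 → T at (8/3,5); v=(-1,-3)
2. t=5/3 → B at (1,0); v=(-1,3)
3. t=1 → L at (0,3); v=(1,3)
4. t=2/3 → T at (2/3,5); v=(1,-3)
5. t=5/3 → B at (7/3,0); v=(1,3)

Final position: (7/3,0)
Wall sequence: TBLTB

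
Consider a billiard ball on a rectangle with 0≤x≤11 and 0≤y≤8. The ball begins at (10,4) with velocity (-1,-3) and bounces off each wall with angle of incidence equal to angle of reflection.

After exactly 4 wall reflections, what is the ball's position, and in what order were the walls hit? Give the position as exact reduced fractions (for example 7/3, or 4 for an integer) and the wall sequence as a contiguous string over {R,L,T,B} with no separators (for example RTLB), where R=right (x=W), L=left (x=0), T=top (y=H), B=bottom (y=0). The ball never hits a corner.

Final position: (2/3,8)
Wall sequence: BTBT

1. t=4/3 → B at (26/3,0); v=(-1,3)
2. t=8/3 → T at (6,8); v=(-1,-3)
3. t=8/3 → B at (10/3,0); v=(-1,3)
4. t=8/3 → T at (2/3,8); v=(-1,-3)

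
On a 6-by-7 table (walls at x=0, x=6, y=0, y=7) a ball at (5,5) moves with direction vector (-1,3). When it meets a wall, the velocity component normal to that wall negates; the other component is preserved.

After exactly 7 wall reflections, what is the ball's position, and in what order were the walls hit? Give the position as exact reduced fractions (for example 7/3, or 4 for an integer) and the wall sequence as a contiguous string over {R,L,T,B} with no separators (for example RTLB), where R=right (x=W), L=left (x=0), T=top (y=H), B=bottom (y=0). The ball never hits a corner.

1. t=2/3 → T at (13/3,7); v=(-1,-3)
2. t=7/3 → B at (2,0); v=(-1,3)
3. t=2 → L at (0,6); v=(1,3)
4. t=1/3 → T at (1/3,7); v=(1,-3)
5. t=7/3 → B at (8/3,0); v=(1,3)
6. t=7/3 → T at (5,7); v=(1,-3)
7. t=1 → R at (6,4); v=(-1,-3)

Final position: (6,4)
Wall sequence: TBLTBTR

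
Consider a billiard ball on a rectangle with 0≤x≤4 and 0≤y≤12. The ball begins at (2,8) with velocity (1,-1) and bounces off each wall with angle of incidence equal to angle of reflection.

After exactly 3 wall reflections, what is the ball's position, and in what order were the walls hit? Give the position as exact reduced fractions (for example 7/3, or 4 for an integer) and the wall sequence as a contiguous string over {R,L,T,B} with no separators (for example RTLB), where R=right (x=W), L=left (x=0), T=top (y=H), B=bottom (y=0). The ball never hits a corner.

Final position: (2,0)
Wall sequence: RLB

1. t=2 → R at (4,6); v=(-1,-1)
2. t=4 → L at (0,2); v=(1,-1)
3. t=2 → B at (2,0); v=(1,1)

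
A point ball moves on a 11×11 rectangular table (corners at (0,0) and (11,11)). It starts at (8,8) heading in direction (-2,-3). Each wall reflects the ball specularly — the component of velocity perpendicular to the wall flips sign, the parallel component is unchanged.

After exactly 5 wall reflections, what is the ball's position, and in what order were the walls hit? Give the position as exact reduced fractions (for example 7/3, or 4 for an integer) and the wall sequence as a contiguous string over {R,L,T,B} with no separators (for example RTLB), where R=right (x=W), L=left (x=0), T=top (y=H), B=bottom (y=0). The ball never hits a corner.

Final position: (10,0)
Wall sequence: BLTRB

1. t=8/3 → B at (8/3,0); v=(-2,3)
2. t=4/3 → L at (0,4); v=(2,3)
3. t=7/3 → T at (14/3,11); v=(2,-3)
4. t=19/6 → R at (11,3/2); v=(-2,-3)
5. t=1/2 → B at (10,0); v=(-2,3)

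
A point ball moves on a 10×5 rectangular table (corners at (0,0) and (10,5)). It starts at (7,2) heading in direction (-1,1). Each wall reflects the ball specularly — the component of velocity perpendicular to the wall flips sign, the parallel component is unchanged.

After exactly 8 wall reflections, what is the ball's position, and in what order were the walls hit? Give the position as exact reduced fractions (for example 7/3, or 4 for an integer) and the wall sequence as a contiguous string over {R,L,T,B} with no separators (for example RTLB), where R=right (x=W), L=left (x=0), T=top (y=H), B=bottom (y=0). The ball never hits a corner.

1. t=3 → T at (4,5); v=(-1,-1)
2. t=4 → L at (0,1); v=(1,-1)
3. t=1 → B at (1,0); v=(1,1)
4. t=5 → T at (6,5); v=(1,-1)
5. t=4 → R at (10,1); v=(-1,-1)
6. t=1 → B at (9,0); v=(-1,1)
7. t=5 → T at (4,5); v=(-1,-1)
8. t=4 → L at (0,1); v=(1,-1)

Final position: (0,1)
Wall sequence: TLBTRBTL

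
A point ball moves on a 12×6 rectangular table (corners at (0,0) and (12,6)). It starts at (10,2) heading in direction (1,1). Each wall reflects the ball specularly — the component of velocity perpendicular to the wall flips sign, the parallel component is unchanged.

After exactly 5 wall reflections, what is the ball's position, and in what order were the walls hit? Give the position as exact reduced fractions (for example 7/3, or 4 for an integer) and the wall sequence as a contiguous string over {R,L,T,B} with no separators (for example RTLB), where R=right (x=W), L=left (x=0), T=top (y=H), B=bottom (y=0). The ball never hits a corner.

1. t=2 → R at (12,4); v=(-1,1)
2. t=2 → T at (10,6); v=(-1,-1)
3. t=6 → B at (4,0); v=(-1,1)
4. t=4 → L at (0,4); v=(1,1)
5. t=2 → T at (2,6); v=(1,-1)

Final position: (2,6)
Wall sequence: RTBLT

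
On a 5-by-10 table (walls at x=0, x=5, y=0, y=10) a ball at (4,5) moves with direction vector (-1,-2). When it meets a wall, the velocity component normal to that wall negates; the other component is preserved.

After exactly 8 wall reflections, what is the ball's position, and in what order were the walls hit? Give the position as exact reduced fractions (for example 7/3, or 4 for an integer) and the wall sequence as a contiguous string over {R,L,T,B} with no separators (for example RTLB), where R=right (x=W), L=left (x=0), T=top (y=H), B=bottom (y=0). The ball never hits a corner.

Final position: (5,7)
Wall sequence: BLTRBLTR

1. t=5/2 → B at (3/2,0); v=(-1,2)
2. t=3/2 → L at (0,3); v=(1,2)
3. t=7/2 → T at (7/2,10); v=(1,-2)
4. t=3/2 → R at (5,7); v=(-1,-2)
5. t=7/2 → B at (3/2,0); v=(-1,2)
6. t=3/2 → L at (0,3); v=(1,2)
7. t=7/2 → T at (7/2,10); v=(1,-2)
8. t=3/2 → R at (5,7); v=(-1,-2)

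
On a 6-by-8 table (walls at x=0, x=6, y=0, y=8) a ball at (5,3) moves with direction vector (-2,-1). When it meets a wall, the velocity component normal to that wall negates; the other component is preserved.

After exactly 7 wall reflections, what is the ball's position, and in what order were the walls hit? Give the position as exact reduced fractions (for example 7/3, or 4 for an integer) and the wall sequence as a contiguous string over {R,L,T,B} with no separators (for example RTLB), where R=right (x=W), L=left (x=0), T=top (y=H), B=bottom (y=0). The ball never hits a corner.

1. t=5/2 → L at (0,1/2); v=(2,-1)
2. t=1/2 → B at (1,0); v=(2,1)
3. t=5/2 → R at (6,5/2); v=(-2,1)
4. t=3 → L at (0,11/2); v=(2,1)
5. t=5/2 → T at (5,8); v=(2,-1)
6. t=1/2 → R at (6,15/2); v=(-2,-1)
7. t=3 → L at (0,9/2); v=(2,-1)

Final position: (0,9/2)
Wall sequence: LBRLTRL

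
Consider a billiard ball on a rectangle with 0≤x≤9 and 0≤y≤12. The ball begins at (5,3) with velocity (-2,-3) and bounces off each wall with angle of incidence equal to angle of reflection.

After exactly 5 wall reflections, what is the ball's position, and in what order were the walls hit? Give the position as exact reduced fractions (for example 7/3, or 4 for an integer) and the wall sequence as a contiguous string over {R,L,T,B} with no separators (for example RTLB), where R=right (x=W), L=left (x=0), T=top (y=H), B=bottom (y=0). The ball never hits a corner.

Final position: (5,0)
Wall sequence: BLTRB

1. t=1 → B at (3,0); v=(-2,3)
2. t=3/2 → L at (0,9/2); v=(2,3)
3. t=5/2 → T at (5,12); v=(2,-3)
4. t=2 → R at (9,6); v=(-2,-3)
5. t=2 → B at (5,0); v=(-2,3)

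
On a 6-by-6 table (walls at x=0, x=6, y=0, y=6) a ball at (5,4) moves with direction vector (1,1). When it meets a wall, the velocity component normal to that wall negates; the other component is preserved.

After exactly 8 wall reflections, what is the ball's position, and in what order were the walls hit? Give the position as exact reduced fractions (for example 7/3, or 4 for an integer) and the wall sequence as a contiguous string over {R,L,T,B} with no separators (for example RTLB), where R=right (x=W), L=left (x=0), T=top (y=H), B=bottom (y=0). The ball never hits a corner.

Final position: (1,0)
Wall sequence: RTLBRTLB

1. t=1 → R at (6,5); v=(-1,1)
2. t=1 → T at (5,6); v=(-1,-1)
3. t=5 → L at (0,1); v=(1,-1)
4. t=1 → B at (1,0); v=(1,1)
5. t=5 → R at (6,5); v=(-1,1)
6. t=1 → T at (5,6); v=(-1,-1)
7. t=5 → L at (0,1); v=(1,-1)
8. t=1 → B at (1,0); v=(1,1)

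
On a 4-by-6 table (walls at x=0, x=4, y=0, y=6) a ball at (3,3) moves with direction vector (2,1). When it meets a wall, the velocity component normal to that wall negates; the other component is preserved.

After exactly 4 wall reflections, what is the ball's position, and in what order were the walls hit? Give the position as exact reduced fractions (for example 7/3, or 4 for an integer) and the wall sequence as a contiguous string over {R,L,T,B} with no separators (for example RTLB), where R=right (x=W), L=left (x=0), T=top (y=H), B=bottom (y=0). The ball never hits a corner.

Final position: (4,9/2)
Wall sequence: RLTR

1. t=1/2 → R at (4,7/2); v=(-2,1)
2. t=2 → L at (0,11/2); v=(2,1)
3. t=1/2 → T at (1,6); v=(2,-1)
4. t=3/2 → R at (4,9/2); v=(-2,-1)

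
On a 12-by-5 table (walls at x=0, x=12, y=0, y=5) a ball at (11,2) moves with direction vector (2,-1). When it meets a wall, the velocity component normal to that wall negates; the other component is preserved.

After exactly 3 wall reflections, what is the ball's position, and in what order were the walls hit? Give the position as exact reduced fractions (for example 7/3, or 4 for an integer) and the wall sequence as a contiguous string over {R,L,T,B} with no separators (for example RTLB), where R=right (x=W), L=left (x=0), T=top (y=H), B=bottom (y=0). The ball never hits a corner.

1. t=1/2 → R at (12,3/2); v=(-2,-1)
2. t=3/2 → B at (9,0); v=(-2,1)
3. t=9/2 → L at (0,9/2); v=(2,1)

Final position: (0,9/2)
Wall sequence: RBL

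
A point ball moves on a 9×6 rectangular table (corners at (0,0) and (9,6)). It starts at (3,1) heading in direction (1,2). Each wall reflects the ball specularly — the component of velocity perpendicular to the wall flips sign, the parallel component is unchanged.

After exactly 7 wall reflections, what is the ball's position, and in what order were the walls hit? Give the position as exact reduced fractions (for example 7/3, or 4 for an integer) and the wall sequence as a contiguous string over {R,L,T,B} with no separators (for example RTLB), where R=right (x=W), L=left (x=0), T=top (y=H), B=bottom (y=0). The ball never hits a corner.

1. t=5/2 → T at (11/2,6); v=(1,-2)
2. t=3 → B at (17/2,0); v=(1,2)
3. t=1/2 → R at (9,1); v=(-1,2)
4. t=5/2 → T at (13/2,6); v=(-1,-2)
5. t=3 → B at (7/2,0); v=(-1,2)
6. t=3 → T at (1/2,6); v=(-1,-2)
7. t=1/2 → L at (0,5); v=(1,-2)

Final position: (0,5)
Wall sequence: TBRTBTL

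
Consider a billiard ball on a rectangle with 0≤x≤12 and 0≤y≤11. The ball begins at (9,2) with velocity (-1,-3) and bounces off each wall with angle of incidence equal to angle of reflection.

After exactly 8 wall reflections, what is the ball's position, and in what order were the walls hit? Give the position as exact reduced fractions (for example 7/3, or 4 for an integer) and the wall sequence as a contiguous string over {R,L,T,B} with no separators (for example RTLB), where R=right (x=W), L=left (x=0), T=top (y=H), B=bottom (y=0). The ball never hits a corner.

1. t=2/3 → B at (25/3,0); v=(-1,3)
2. t=11/3 → T at (14/3,11); v=(-1,-3)
3. t=11/3 → B at (1,0); v=(-1,3)
4. t=1 → L at (0,3); v=(1,3)
5. t=8/3 → T at (8/3,11); v=(1,-3)
6. t=11/3 → B at (19/3,0); v=(1,3)
7. t=11/3 → T at (10,11); v=(1,-3)
8. t=2 → R at (12,5); v=(-1,-3)

Final position: (12,5)
Wall sequence: BTBLTBTR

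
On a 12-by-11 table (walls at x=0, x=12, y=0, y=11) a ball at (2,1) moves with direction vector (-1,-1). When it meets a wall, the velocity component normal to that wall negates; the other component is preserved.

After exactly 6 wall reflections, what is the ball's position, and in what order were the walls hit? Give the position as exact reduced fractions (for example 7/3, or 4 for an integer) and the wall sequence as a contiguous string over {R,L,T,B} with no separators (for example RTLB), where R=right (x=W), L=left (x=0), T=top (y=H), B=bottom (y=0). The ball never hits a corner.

1. t=1 → B at (1,0); v=(-1,1)
2. t=1 → L at (0,1); v=(1,1)
3. t=10 → T at (10,11); v=(1,-1)
4. t=2 → R at (12,9); v=(-1,-1)
5. t=9 → B at (3,0); v=(-1,1)
6. t=3 → L at (0,3); v=(1,1)

Final position: (0,3)
Wall sequence: BLTRBL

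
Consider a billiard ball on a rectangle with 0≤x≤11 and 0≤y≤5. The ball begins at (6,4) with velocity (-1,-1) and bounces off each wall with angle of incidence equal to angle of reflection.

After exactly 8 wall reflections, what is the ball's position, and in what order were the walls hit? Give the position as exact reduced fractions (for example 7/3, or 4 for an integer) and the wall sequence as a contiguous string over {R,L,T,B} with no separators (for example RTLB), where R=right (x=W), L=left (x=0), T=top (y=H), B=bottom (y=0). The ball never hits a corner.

1. t=4 → B at (2,0); v=(-1,1)
2. t=2 → L at (0,2); v=(1,1)
3. t=3 → T at (3,5); v=(1,-1)
4. t=5 → B at (8,0); v=(1,1)
5. t=3 → R at (11,3); v=(-1,1)
6. t=2 → T at (9,5); v=(-1,-1)
7. t=5 → B at (4,0); v=(-1,1)
8. t=4 → L at (0,4); v=(1,1)

Final position: (0,4)
Wall sequence: BLTBRTBL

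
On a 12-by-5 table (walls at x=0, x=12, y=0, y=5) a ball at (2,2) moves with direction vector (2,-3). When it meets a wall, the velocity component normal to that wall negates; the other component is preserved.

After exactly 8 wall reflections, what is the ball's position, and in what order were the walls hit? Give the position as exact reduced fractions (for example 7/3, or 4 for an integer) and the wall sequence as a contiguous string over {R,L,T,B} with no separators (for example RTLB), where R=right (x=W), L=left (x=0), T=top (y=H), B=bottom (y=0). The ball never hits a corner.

Final position: (2/3,0)
Wall sequence: BTBRTBTB

1. t=2/3 → B at (10/3,0); v=(2,3)
2. t=5/3 → T at (20/3,5); v=(2,-3)
3. t=5/3 → B at (10,0); v=(2,3)
4. t=1 → R at (12,3); v=(-2,3)
5. t=2/3 → T at (32/3,5); v=(-2,-3)
6. t=5/3 → B at (22/3,0); v=(-2,3)
7. t=5/3 → T at (4,5); v=(-2,-3)
8. t=5/3 → B at (2/3,0); v=(-2,3)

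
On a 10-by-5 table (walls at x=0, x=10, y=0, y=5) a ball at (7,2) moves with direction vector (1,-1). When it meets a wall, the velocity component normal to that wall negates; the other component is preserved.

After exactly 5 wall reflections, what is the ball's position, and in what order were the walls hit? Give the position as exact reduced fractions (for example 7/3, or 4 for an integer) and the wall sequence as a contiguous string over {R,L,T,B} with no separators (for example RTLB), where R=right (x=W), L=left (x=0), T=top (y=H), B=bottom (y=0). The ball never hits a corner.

Final position: (0,1)
Wall sequence: BRTBL

1. t=2 → B at (9,0); v=(1,1)
2. t=1 → R at (10,1); v=(-1,1)
3. t=4 → T at (6,5); v=(-1,-1)
4. t=5 → B at (1,0); v=(-1,1)
5. t=1 → L at (0,1); v=(1,1)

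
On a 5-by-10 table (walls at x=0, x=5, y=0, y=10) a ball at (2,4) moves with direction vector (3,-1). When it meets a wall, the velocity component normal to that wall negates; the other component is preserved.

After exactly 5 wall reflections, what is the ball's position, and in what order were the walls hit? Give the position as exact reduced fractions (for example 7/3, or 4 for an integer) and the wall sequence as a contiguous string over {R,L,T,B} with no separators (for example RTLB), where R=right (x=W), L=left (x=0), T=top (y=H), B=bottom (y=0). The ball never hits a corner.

1. t=1 → R at (5,3); v=(-3,-1)
2. t=5/3 → L at (0,4/3); v=(3,-1)
3. t=4/3 → B at (4,0); v=(3,1)
4. t=1/3 → R at (5,1/3); v=(-3,1)
5. t=5/3 → L at (0,2); v=(3,1)

Final position: (0,2)
Wall sequence: RLBRL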